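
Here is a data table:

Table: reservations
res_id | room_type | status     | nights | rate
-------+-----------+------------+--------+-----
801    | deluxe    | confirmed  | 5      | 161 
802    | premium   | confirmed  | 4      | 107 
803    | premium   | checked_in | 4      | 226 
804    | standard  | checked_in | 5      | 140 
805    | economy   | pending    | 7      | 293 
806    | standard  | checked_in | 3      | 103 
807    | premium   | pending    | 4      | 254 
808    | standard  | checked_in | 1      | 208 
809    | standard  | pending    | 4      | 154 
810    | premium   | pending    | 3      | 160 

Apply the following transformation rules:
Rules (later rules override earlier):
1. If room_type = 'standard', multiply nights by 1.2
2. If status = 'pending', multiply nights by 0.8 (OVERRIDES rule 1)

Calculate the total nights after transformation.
38.2

Step 1: Rule 2 takes priority for records with status = 'pending'
  - 4 records: 18 × 0.8 = 14.4
Step 2: Rule 1 applies to remaining records with room_type = 'standard'
  - 3 records: 9 × 1.2 = 10.8
Step 3: Other records unchanged: 13
Step 4: Final sum = 14.4 + 10.8 + 13 = 38.2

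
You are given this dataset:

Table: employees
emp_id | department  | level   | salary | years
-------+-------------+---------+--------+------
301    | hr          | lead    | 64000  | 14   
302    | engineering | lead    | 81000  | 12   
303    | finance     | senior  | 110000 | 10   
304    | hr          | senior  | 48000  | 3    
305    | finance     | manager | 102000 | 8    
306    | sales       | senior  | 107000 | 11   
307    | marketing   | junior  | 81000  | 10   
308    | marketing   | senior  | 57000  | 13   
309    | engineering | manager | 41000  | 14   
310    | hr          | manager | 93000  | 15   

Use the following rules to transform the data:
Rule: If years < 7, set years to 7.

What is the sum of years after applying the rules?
114

Step 1: 1 records have years < 7
Step 2: These records originally summed to 3
Step 3: After setting to minimum: 1 × 7 = 7
Step 4: Unaffected records sum: 107
Step 5: Final sum = 7 + 107 = 114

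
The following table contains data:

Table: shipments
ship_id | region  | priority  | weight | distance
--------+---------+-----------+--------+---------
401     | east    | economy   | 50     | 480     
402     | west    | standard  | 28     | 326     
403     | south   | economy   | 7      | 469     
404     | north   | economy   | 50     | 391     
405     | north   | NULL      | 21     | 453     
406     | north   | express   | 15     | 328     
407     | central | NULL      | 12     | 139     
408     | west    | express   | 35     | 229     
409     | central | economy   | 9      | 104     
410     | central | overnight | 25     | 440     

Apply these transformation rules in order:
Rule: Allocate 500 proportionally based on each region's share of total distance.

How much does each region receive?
central: 101.67, east: 71.45, north: 174.46, south: 69.81, west: 82.61

Step 1: Calculate total distance = 3359
Step 2: Calculate each region's proportion:
  central: 683/3359 = 20.33% → 101.67
  east: 480/3359 = 14.29% → 71.45
  north: 1172/3359 = 34.89% → 174.46
  south: 469/3359 = 13.96% → 69.81
  west: 555/3359 = 16.52% → 82.61
Step 3: Verify: sum of allocations ≈ 500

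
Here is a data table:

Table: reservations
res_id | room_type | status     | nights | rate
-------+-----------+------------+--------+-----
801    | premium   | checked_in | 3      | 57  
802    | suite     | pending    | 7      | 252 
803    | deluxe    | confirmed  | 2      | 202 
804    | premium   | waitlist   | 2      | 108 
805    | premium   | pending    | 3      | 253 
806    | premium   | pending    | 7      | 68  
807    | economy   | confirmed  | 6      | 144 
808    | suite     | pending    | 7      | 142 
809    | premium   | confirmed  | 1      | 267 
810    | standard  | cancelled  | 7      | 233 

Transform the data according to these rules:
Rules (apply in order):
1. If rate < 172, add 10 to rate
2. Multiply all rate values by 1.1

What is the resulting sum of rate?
1953.6

Step 1: Apply Rule 1 - Add 10 to records with rate < 172
  - 5 records affected: 519 + (5 × 10) = 569
  - Unaffected records: 1207
  - Sum after Rule 1: 1776
Step 2: Apply Rule 2 - Multiply all by 1.1
  - 1776 × 1.1 = 1953.6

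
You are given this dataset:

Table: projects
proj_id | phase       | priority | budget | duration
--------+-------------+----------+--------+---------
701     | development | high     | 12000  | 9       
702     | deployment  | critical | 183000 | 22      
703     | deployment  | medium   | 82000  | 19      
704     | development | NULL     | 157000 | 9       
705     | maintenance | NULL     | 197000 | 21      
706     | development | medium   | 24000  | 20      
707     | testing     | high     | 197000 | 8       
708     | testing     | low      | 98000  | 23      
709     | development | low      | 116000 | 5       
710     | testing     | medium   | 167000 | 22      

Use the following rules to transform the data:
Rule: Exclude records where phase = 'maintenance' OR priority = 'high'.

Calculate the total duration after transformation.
120

Step 1: Find records where phase = 'maintenance' OR priority = 'high'
Step 2: 3 records match, summing to 38
Step 3: Original sum: 158
Step 4: Remaining sum = 158 - 38 = 120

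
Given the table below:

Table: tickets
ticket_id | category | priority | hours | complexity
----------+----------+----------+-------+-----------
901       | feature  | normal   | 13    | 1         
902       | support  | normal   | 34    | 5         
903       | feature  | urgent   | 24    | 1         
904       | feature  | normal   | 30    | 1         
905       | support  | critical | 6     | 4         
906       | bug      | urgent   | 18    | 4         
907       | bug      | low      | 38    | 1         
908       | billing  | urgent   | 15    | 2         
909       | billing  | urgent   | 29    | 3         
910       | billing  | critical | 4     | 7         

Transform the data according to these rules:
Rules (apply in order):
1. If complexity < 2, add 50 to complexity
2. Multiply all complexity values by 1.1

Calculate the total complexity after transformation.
251.9

Step 1: Apply Rule 1 - Add 50 to records with complexity < 2
  - 4 records affected: 4 + (4 × 50) = 204
  - Unaffected records: 25
  - Sum after Rule 1: 229
Step 2: Apply Rule 2 - Multiply all by 1.1
  - 229 × 1.1 = 251.9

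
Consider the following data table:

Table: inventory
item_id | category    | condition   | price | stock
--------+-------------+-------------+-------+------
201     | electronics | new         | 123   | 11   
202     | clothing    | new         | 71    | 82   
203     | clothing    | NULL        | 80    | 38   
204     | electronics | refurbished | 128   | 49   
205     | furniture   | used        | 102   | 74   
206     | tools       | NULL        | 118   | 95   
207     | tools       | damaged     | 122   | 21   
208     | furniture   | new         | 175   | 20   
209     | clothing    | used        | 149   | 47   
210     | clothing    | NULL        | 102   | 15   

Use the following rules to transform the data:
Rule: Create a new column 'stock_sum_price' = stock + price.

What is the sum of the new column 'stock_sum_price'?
1622

Step 1: For each record, compute stock + price
Example calculations:
  11 + 123 = 134
  82 + 71 = 153
  38 + 80 = 118
  ...
Step 2: Sum all derived values
Step 3: Total = 1622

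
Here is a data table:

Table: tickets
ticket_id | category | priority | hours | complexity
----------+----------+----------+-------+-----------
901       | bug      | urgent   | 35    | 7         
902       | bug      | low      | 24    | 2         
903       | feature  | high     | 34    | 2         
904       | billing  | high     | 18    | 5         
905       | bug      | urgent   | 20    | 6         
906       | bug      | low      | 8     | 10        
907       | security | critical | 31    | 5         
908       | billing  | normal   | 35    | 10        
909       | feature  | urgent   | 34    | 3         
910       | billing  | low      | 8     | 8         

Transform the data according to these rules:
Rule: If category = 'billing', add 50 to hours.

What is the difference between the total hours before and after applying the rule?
150

Step 1: Original sum of hours = 247
Step 2: 3 records have category = 'billing'
Step 3: Each affected record changes by 50
Step 4: Total change = 3 × 50 = 150
Step 5: New sum = 247 + 150 = 397
Step 6: Difference = |397 - 247| = 150
        (Sum increased by 150)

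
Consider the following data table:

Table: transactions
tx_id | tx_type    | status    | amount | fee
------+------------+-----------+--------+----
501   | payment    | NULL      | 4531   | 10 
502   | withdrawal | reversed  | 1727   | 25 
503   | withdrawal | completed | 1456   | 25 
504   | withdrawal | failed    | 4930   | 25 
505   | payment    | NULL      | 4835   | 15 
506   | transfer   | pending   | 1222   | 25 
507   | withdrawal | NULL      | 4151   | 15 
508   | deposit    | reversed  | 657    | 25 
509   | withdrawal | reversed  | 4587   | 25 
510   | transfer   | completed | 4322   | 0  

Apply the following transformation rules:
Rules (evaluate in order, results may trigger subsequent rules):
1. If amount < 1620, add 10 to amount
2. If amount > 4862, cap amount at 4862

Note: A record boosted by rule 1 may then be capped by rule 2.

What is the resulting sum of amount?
32380

Step 1: Apply rule 1 to records with amount < 1620
  - 3 records get bonus of 10
  - Of these, 0 records then exceed 4862 and get capped
Step 2: Apply rule 2 to records with amount > 4862
  - 1 records (original) are capped
Step 3: Calculate final sum = 32380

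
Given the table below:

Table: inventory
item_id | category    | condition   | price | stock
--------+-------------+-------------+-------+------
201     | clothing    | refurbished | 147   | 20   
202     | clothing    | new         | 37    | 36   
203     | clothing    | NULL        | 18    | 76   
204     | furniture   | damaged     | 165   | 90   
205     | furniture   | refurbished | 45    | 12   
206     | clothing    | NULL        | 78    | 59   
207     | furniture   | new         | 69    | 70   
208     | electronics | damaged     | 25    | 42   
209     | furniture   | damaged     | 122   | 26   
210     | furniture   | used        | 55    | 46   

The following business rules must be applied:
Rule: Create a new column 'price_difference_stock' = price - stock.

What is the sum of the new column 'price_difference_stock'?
284

Step 1: For each record, compute price - stock
Example calculations:
  147 - 20 = 127
  37 - 36 = 1
  18 - 76 = -58
  ...
Step 2: Sum all derived values
Step 3: Total = 284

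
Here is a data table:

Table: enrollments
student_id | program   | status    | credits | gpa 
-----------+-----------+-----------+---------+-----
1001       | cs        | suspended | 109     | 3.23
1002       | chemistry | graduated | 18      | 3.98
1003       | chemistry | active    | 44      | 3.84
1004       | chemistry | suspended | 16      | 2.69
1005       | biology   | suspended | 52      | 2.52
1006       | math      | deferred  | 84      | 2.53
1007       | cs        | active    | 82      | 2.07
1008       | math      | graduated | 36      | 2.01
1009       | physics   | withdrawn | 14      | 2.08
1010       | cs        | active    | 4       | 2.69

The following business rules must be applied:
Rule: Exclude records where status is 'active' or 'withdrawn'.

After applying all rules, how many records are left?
6

Step 1: Count records to exclude
  - 3 (active) + 1 (withdrawn) = 4 records
Step 2: Total records: 10
Step 3: Remaining = 10 - 4 = 6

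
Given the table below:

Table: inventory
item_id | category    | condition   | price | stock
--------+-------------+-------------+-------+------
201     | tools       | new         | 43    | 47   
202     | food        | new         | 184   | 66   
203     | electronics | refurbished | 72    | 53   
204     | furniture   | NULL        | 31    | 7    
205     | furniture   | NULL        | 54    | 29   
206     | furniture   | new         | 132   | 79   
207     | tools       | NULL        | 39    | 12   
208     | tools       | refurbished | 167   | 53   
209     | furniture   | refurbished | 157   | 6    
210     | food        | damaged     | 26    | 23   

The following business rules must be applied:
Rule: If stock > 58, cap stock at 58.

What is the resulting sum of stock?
346

Step 1: 2 records have stock > 58
Step 2: These records originally summed to 145
Step 3: After capping: 2 × 58 = 116
Step 4: Unaffected records sum: 230
Step 5: Final sum = 116 + 230 = 346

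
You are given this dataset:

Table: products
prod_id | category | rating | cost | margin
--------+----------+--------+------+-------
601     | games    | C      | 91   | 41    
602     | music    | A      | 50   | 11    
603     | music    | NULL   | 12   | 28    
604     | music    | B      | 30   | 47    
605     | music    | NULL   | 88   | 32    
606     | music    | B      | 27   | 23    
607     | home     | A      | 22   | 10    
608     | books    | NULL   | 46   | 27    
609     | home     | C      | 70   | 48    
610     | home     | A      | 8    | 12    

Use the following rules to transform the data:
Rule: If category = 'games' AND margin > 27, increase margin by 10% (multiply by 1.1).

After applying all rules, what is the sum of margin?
283.1

Step 1: Find records where category = 'games' AND margin > 27
Step 2: 1 records match, summing to 41
Step 3: After multiplier: 41 × 1.1 = 45.1
Step 4: Unaffected records sum: 238
Step 5: Final sum = 45.1 + 238 = 283.1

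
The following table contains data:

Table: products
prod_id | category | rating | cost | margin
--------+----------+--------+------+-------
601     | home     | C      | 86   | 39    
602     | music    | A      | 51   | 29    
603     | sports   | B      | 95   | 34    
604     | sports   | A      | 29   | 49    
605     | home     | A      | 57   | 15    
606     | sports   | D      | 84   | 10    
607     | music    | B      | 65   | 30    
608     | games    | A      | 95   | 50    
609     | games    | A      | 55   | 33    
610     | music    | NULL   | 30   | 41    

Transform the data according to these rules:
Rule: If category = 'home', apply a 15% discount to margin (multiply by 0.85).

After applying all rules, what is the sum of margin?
321.9

Step 1: Records with category = 'home' have total margin = 54
Step 2: Apply multiplier: 54 × 0.85 = 45.9
Step 3: Other records total: 276
Step 4: Final sum = 45.9 + 276 = 321.9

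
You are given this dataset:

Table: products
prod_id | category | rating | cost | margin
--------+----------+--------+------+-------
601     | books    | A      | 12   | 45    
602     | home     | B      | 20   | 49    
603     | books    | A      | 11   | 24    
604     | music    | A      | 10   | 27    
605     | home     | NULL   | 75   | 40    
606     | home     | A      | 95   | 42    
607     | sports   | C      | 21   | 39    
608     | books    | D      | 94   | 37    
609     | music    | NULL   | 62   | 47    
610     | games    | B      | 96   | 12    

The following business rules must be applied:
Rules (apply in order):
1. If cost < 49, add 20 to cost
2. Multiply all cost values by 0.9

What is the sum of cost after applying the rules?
536.4

Step 1: Apply Rule 1 - Add 20 to records with cost < 49
  - 5 records affected: 74 + (5 × 20) = 174
  - Unaffected records: 422
  - Sum after Rule 1: 596
Step 2: Apply Rule 2 - Multiply all by 0.9
  - 596 × 0.9 = 536.4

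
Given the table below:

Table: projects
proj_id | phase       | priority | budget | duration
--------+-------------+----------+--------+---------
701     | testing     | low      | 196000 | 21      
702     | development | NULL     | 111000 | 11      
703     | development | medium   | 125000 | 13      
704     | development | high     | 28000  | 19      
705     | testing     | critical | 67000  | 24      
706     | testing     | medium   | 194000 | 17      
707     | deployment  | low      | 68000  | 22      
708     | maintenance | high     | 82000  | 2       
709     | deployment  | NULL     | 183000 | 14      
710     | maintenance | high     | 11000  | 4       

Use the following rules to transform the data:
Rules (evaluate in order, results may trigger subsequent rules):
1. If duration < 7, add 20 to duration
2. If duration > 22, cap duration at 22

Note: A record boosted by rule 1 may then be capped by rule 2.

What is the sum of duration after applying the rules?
183

Step 1: Apply rule 1 to records with duration < 7
  - 2 records get bonus of 20
  - Of these, 1 records then exceed 22 and get capped
Step 2: Apply rule 2 to records with duration > 22
  - 1 records (original) are capped
Step 3: Calculate final sum = 183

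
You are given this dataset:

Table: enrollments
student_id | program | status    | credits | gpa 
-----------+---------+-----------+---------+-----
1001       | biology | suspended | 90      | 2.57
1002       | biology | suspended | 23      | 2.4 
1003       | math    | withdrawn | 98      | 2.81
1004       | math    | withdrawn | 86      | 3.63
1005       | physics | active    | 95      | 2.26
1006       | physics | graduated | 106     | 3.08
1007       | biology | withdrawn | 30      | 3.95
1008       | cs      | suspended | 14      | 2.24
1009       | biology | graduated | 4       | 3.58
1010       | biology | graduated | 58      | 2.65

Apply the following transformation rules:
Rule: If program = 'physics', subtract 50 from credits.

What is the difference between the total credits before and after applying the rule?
100

Step 1: Original sum of credits = 604
Step 2: 2 records have program = 'physics'
Step 3: Each affected record changes by -50
Step 4: Total change = 2 × -50 = -100
Step 5: New sum = 604 + -100 = 504
Step 6: Difference = |504 - 604| = 100
        (Sum decreased by 100)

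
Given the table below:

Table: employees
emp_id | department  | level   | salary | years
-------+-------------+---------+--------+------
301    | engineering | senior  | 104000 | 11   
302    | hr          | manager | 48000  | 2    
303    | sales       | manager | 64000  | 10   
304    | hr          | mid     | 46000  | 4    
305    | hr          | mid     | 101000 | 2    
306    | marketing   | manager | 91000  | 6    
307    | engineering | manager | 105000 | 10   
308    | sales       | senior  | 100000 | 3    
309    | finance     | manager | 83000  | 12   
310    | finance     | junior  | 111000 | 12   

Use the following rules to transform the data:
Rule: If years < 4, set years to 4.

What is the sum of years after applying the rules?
77

Step 1: 3 records have years < 4
Step 2: These records originally summed to 7
Step 3: After setting to minimum: 3 × 4 = 12
Step 4: Unaffected records sum: 65
Step 5: Final sum = 12 + 65 = 77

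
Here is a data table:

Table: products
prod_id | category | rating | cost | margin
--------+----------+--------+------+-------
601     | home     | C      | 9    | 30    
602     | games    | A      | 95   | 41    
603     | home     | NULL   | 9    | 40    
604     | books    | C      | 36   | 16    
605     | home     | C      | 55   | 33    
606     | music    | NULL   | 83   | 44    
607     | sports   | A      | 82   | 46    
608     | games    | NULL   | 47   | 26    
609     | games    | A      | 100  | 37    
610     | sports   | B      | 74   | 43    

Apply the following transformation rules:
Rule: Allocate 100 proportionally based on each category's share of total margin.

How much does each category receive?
books: 4.49, games: 29.21, home: 28.93, music: 12.36, sports: 25.0

Step 1: Calculate total margin = 356
Step 2: Calculate each category's proportion:
  books: 16/356 = 4.49% → 4.49
  games: 104/356 = 29.21% → 29.21
  home: 103/356 = 28.93% → 28.93
  music: 44/356 = 12.36% → 12.36
  sports: 89/356 = 25.00% → 25.0
Step 3: Verify: sum of allocations ≈ 100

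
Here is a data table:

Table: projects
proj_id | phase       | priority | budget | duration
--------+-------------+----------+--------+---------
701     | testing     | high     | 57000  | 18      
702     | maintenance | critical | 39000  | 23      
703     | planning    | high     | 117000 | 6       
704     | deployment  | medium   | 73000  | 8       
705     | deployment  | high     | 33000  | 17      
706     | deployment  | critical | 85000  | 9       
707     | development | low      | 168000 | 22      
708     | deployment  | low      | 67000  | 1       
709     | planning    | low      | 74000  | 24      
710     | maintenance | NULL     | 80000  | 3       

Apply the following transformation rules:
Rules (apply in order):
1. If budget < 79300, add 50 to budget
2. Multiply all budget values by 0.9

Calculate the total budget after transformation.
713970.0

Step 1: Apply Rule 1 - Add 50 to records with budget < 79300
  - 6 records affected: 343000 + (6 × 50) = 343300
  - Unaffected records: 450000
  - Sum after Rule 1: 793300
Step 2: Apply Rule 2 - Multiply all by 0.9
  - 793300 × 0.9 = 713970.0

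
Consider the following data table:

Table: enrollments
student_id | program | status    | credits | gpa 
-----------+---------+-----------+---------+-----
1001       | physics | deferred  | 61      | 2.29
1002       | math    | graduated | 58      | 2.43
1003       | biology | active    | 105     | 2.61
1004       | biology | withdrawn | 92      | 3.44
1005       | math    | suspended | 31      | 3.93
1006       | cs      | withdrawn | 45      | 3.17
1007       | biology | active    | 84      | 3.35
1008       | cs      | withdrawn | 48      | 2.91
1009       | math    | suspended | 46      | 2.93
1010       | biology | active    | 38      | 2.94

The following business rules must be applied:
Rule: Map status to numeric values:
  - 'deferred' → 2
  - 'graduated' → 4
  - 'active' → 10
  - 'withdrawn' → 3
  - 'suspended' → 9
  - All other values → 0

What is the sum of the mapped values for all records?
63

Step 1: Apply mapping to each record
Step 2: Count by status:
  'deferred': 1 records × 2 = 2
  'graduated': 1 records × 4 = 4
  'active': 3 records × 10 = 30
  'withdrawn': 3 records × 3 = 9
  'suspended': 2 records × 9 = 18
Step 3: Sum all mapped values = 63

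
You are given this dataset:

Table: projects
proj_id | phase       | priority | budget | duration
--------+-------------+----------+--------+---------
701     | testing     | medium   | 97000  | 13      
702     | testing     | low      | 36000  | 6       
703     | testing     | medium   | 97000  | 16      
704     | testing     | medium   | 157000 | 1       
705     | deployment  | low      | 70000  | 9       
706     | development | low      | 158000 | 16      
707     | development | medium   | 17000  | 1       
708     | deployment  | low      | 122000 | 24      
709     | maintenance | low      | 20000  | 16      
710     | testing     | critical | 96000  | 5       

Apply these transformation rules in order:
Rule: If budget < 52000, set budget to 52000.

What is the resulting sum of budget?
953000

Step 1: 3 records have budget < 52000
Step 2: These records originally summed to 73000
Step 3: After setting to minimum: 3 × 52000 = 156000
Step 4: Unaffected records sum: 797000
Step 5: Final sum = 156000 + 797000 = 953000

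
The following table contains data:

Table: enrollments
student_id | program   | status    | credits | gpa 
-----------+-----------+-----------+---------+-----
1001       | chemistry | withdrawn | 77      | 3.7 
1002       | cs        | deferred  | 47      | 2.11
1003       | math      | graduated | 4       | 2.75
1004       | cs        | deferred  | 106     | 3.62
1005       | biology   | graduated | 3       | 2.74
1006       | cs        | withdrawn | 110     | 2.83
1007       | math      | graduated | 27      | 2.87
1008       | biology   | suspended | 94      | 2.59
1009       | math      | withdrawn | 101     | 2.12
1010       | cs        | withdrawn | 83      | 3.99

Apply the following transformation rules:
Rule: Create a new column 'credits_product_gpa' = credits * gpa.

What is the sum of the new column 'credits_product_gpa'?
1964.55

Step 1: For each record, compute credits * gpa
Example calculations:
  77 * 3.7 = 284.9
  47 * 2.11 = 99.17
  4 * 2.75 = 11.0
  ...
Step 2: Sum all derived values
Step 3: Total = 1964.55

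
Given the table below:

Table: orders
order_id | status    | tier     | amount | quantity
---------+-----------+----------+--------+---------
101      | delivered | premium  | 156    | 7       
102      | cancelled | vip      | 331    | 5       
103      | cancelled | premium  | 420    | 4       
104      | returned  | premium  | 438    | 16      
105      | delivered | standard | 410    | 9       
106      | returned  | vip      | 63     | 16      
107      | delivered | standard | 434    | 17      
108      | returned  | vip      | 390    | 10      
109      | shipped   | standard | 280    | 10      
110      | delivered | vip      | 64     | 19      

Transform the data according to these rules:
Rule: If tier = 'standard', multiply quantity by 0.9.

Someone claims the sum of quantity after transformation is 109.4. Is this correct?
Yes, the result is correct.

Step 1: Calculate the correct sum after transformation
Step 2: Apply multiplier 0.9 to records where tier = 'standard'
Step 3: Correct result = 109.4
Step 4: Claimed result = 109.4
Step 5: 109.4 = 109.4 ✓
Conclusion: The claimed result is correct.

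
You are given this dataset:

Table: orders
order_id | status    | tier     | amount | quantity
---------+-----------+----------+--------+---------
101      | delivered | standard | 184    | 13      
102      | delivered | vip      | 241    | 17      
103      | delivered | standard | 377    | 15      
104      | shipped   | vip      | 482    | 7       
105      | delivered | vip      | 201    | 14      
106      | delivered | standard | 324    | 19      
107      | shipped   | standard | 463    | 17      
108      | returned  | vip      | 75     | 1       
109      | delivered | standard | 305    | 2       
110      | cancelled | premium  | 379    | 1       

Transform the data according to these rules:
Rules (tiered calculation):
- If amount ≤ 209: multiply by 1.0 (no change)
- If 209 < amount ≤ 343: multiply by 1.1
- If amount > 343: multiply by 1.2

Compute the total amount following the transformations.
3458.2

Step 1: Tier 1 (amount ≤ 209): 3 records, sum = 460 × 1.0 = 460.0
Step 2: Tier 2 (209 < amount ≤ 343): 3 records, sum = 870 × 1.1 = 957.0
Step 3: Tier 3 (amount > 343): 4 records, sum = 1701 × 1.2 = 2041.2
Step 4: Final sum = 460.0 + 957.0 + 2041.2 = 3458.2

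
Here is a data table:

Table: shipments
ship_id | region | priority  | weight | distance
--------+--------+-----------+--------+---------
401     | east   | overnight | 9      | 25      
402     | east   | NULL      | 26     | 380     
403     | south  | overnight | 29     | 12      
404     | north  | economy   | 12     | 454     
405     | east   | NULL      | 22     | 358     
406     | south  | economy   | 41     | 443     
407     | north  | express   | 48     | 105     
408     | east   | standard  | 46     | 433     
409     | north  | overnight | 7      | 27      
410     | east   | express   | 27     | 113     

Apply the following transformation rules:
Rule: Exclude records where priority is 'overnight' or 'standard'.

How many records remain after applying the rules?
6

Step 1: Count records to exclude
  - 3 (overnight) + 1 (standard) = 4 records
Step 2: Total records: 10
Step 3: Remaining = 10 - 4 = 6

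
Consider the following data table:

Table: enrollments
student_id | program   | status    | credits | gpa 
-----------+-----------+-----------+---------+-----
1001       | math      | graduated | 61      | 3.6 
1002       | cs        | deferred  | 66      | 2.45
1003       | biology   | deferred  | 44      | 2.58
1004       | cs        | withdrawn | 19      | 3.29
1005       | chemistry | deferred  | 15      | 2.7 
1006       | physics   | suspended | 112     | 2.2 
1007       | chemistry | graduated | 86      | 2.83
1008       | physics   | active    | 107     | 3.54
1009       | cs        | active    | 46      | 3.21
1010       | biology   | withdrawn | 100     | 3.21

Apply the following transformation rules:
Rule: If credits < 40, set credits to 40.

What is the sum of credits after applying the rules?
702

Step 1: 2 records have credits < 40
Step 2: These records originally summed to 34
Step 3: After setting to minimum: 2 × 40 = 80
Step 4: Unaffected records sum: 622
Step 5: Final sum = 80 + 622 = 702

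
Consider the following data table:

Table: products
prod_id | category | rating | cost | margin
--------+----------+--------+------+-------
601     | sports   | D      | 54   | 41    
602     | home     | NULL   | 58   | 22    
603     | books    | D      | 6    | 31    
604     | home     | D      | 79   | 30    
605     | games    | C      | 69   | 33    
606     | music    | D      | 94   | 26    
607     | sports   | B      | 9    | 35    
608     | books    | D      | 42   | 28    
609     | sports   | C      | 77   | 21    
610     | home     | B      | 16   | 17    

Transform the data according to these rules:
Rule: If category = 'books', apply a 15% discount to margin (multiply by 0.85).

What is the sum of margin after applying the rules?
275.15

Step 1: Records with category = 'books' have total margin = 59
Step 2: Apply multiplier: 59 × 0.85 = 50.15
Step 3: Other records total: 225
Step 4: Final sum = 50.15 + 225 = 275.15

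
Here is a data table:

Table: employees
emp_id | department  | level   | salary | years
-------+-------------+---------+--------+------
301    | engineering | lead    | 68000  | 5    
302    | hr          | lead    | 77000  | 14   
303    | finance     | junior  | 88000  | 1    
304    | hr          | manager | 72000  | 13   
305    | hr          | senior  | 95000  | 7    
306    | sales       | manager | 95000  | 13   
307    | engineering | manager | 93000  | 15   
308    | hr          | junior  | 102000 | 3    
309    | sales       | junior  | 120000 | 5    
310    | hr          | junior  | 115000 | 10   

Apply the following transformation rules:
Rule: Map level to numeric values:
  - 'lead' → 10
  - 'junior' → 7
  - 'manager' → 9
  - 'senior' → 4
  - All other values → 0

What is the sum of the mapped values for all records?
79

Step 1: Apply mapping to each record
Step 2: Count by status:
  'lead': 2 records × 10 = 20
  'junior': 4 records × 7 = 28
  'manager': 3 records × 9 = 27
  'senior': 1 records × 4 = 4
Step 3: Sum all mapped values = 79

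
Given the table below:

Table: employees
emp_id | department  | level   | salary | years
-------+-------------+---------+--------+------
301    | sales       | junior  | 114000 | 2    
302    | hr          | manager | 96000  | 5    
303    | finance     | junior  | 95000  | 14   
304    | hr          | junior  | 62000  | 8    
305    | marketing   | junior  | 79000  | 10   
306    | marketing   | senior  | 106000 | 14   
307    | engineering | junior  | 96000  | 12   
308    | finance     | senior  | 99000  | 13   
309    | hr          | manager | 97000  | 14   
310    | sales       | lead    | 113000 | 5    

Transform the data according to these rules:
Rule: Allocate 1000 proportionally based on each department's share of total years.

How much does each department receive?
engineering: 123.71, finance: 278.35, hr: 278.35, marketing: 247.42, sales: 72.16

Step 1: Calculate total years = 97
Step 2: Calculate each department's proportion:
  engineering: 12/97 = 12.37% → 123.71
  finance: 27/97 = 27.84% → 278.35
  hr: 27/97 = 27.84% → 278.35
  marketing: 24/97 = 24.74% → 247.42
  sales: 7/97 = 7.22% → 72.16
Step 3: Verify: sum of allocations ≈ 1000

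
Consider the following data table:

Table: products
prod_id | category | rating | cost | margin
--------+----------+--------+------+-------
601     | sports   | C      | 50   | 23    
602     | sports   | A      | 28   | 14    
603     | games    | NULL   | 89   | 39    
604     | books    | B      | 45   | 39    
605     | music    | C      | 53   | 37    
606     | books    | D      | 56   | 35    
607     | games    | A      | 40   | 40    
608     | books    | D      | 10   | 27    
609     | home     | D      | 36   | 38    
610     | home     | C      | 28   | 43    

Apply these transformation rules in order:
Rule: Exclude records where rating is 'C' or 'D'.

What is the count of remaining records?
4

Step 1: Count records to exclude
  - 3 (C) + 3 (D) = 6 records
Step 2: Total records: 10
Step 3: Remaining = 10 - 6 = 4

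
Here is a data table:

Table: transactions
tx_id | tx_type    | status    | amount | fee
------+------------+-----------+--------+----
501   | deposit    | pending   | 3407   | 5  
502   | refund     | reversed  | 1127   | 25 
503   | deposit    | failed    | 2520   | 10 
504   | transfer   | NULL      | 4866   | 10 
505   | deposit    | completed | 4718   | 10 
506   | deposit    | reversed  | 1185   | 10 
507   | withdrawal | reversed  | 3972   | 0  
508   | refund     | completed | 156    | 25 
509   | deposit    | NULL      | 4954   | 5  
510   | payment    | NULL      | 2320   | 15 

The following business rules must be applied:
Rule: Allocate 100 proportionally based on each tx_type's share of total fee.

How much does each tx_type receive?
deposit: 34.78, payment: 13.04, refund: 43.48, transfer: 8.7, withdrawal: 0.0

Step 1: Calculate total fee = 115
Step 2: Calculate each tx_type's proportion:
  deposit: 40/115 = 34.78% → 34.78
  payment: 15/115 = 13.04% → 13.04
  refund: 50/115 = 43.48% → 43.48
  transfer: 10/115 = 8.70% → 8.7
  withdrawal: 0/115 = 0.00% → 0.0
Step 3: Verify: sum of allocations ≈ 100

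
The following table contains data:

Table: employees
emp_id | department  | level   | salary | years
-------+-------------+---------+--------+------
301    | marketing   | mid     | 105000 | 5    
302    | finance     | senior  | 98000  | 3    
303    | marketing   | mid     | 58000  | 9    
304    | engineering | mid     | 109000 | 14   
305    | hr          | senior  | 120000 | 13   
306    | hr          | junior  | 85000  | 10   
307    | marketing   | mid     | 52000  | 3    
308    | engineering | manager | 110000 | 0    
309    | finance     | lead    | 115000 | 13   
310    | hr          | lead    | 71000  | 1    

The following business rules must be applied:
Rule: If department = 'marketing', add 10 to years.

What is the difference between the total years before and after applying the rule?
30

Step 1: Original sum of years = 71
Step 2: 3 records have department = 'marketing'
Step 3: Each affected record changes by 10
Step 4: Total change = 3 × 10 = 30
Step 5: New sum = 71 + 30 = 101
Step 6: Difference = |101 - 71| = 30
        (Sum increased by 30)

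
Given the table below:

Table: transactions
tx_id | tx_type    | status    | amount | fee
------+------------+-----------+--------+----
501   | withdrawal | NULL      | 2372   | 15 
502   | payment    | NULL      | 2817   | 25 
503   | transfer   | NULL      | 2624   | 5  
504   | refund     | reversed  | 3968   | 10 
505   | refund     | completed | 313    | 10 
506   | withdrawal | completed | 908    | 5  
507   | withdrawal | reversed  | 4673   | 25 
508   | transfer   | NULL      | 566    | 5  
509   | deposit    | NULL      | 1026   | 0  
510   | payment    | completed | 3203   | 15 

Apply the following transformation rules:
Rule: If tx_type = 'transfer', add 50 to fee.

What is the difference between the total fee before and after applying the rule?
100

Step 1: Original sum of fee = 115
Step 2: 2 records have tx_type = 'transfer'
Step 3: Each affected record changes by 50
Step 4: Total change = 2 × 50 = 100
Step 5: New sum = 115 + 100 = 215
Step 6: Difference = |215 - 115| = 100
        (Sum increased by 100)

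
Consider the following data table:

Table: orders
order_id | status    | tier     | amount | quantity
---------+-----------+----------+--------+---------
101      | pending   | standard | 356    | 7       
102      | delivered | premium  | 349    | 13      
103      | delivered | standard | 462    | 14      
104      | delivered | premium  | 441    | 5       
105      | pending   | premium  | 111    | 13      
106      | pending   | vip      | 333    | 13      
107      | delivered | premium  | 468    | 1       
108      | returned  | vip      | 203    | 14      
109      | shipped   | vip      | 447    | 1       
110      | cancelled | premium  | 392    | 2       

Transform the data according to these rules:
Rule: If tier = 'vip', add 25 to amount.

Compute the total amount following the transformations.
3637

Step 1: Count records where tier = 'vip': 3
Step 2: Total bonus added: 3 × 25 = 75
Step 3: Original sum of amount: 3562
Step 4: Final sum = 3562 + 75 = 3637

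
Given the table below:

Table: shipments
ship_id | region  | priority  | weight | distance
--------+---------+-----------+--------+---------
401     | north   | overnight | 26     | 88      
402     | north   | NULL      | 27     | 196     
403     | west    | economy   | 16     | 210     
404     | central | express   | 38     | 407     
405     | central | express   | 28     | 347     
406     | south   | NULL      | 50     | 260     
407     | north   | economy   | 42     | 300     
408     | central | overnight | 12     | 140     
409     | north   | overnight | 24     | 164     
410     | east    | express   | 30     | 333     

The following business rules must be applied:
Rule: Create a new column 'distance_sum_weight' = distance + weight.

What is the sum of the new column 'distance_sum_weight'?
2738

Step 1: For each record, compute distance + weight
Example calculations:
  88 + 26 = 114
  196 + 27 = 223
  210 + 16 = 226
  ...
Step 2: Sum all derived values
Step 3: Total = 2738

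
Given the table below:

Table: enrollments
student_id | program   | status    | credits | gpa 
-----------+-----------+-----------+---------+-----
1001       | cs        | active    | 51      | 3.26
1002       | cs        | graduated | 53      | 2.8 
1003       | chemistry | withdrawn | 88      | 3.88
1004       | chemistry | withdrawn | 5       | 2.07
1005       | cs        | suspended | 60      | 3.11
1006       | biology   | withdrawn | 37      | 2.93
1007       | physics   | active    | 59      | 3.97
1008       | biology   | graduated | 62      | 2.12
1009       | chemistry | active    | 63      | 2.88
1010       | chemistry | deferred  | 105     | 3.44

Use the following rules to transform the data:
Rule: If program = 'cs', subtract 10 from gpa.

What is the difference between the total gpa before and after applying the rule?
30.0

Step 1: Original sum of gpa = 30.46
Step 2: 3 records have program = 'cs'
Step 3: Each affected record changes by -10
Step 4: Total change = 3 × -10 = -30
Step 5: New sum = 30.46 + -30 = 0.46
Step 6: Difference = |0.46 - 30.46| = 30.0
        (Sum decreased by 30.0)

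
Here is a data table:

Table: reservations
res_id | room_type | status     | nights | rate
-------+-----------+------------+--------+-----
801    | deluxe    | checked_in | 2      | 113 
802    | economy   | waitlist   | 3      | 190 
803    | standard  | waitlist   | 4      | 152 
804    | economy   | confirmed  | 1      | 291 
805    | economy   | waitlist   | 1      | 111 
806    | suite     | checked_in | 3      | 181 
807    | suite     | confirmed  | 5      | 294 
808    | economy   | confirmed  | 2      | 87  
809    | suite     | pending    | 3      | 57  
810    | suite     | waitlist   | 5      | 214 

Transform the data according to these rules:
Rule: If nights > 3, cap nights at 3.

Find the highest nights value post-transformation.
3

Step 1: Original maximum nights = 5
Step 2: Apply cap at 3
Step 3: 3 records had nights > 3 and were capped
Step 4: Maximum after transformation = 3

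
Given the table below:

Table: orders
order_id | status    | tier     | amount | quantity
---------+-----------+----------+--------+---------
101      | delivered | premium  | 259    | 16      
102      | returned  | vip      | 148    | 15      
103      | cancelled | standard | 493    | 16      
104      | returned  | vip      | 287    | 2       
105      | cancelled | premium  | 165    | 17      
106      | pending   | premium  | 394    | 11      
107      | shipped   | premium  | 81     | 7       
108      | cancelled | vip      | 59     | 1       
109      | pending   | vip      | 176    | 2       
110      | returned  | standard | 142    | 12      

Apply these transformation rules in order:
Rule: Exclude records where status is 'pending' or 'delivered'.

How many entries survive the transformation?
7

Step 1: Count records to exclude
  - 2 (pending) + 1 (delivered) = 3 records
Step 2: Total records: 10
Step 3: Remaining = 10 - 3 = 7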